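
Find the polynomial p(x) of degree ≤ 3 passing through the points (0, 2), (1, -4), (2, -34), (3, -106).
-3*x**3 - 3*x**2 + 2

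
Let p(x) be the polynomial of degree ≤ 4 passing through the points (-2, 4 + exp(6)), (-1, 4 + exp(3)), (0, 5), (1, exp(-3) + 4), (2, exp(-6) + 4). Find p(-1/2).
((-5*exp(6) + 602 + 60*exp(3))*exp(6) - 20*exp(3) + 3)*exp(-6)/128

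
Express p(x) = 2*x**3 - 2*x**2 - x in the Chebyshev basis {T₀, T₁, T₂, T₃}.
-T₀ + (1/2)T₁ - T₂ + (1/2)T₃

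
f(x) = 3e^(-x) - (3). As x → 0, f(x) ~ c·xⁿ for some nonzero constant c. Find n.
1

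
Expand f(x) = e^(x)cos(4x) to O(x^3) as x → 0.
1 + x - 15*x**2/2 + O(x**3)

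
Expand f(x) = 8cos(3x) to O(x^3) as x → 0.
8 - 36*x**2 + O(x**3)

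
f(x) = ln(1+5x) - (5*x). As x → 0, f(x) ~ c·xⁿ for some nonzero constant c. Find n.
2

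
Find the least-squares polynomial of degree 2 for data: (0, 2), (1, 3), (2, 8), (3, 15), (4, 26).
68/35 + (-2/7)x + (11/7)x²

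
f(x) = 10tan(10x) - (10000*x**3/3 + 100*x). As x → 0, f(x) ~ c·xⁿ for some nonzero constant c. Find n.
5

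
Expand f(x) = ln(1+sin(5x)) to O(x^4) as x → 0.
5*x - 25*x**2/2 + 125*x**3/6 + O(x**4)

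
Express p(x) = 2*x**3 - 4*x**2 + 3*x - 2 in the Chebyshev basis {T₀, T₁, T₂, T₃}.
(-4)T₀ + (9/2)T₁ + (-2)T₂ + (1/2)T₃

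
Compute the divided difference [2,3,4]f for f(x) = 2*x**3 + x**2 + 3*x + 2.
19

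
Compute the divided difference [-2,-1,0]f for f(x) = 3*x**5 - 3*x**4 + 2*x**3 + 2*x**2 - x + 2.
-70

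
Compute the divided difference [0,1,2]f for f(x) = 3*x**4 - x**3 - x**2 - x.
17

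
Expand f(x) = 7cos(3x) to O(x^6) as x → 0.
7 - 63*x**2/2 + 189*x**4/8 + O(x**6)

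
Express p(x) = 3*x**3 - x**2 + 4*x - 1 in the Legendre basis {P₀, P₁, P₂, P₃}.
(-4/3)P₀ + (29/5)P₁ + (-2/3)P₂ + (6/5)P₃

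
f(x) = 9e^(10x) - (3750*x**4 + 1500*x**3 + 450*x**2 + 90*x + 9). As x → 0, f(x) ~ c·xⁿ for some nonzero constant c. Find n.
5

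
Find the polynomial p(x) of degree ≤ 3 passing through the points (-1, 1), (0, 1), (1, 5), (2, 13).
2*x**2 + 2*x + 1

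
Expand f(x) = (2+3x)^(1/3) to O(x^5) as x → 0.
2**(1/3) + 2**(1/3)*x/2 - 2**(1/3)*x**2/4 + 5*2**(1/3)*x**3/24 - 5*2**(1/3)*x**4/24 + O(x**5)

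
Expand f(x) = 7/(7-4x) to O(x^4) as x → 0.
1 + 4*x/7 + 16*x**2/49 + 64*x**3/343 + O(x**4)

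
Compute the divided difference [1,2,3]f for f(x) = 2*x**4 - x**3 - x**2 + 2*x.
43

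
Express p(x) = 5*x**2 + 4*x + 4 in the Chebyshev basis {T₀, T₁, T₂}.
(13/2)T₀ + (4)T₁ + (5/2)T₂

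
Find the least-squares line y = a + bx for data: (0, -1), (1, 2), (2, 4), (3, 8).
a = -11/10, b = 29/10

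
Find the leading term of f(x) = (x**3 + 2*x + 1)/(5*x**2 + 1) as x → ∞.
x/5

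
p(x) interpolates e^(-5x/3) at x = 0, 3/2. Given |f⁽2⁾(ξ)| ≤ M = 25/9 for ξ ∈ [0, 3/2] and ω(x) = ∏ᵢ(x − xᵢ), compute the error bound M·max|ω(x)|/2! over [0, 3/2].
25/32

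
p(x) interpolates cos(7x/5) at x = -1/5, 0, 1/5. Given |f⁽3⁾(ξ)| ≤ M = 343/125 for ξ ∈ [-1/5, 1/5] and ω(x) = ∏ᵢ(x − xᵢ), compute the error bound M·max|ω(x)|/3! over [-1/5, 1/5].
343*sqrt(3)/421875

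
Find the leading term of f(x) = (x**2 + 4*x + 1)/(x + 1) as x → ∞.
x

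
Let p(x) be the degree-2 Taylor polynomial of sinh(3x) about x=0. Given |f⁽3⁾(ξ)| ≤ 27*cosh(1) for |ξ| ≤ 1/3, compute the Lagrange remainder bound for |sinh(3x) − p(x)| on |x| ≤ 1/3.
cosh(1)/6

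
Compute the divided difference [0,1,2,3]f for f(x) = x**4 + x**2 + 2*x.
6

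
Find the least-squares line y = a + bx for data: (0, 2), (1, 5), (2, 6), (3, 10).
a = 2, b = 5/2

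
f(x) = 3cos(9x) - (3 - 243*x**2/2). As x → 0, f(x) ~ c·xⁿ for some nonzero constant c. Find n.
4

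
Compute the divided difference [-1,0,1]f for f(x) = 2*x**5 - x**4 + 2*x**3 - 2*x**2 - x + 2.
-3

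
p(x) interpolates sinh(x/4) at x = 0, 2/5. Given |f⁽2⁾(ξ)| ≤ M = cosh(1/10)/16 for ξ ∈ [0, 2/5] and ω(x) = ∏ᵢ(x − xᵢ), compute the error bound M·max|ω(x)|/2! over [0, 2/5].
cosh(1/10)/800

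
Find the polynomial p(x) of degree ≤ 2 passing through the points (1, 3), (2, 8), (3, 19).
3*x**2 - 4*x + 4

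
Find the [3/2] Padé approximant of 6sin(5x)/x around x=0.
(30 - 175*x**2/2)/(5*x**2/4 + 1)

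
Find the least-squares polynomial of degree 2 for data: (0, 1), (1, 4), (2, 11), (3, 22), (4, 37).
1 + x + (2)x²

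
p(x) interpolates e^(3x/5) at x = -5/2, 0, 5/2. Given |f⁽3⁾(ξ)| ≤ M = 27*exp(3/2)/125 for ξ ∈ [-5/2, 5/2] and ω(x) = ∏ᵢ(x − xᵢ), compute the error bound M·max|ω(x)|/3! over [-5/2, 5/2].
sqrt(3)*exp(3/2)/8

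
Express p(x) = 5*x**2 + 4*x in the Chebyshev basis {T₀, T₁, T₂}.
(5/2)T₀ + (4)T₁ + (5/2)T₂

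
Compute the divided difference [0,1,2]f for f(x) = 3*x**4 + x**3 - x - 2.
24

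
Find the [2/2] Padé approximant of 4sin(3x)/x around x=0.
(12 - 63*x**2/5)/(9*x**2/20 + 1)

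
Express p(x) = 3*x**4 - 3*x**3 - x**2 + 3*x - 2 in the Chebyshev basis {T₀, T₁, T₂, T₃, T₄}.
(-11/8)T₀ + (3/4)T₁ + T₂ + (-3/4)T₃ + (3/8)T₄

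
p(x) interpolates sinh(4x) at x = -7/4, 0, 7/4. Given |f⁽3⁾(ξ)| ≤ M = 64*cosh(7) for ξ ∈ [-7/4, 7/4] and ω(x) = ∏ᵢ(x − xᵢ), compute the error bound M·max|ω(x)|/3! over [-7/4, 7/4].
343*sqrt(3)*cosh(7)/27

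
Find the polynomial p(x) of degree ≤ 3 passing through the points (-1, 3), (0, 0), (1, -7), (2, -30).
-2*x**3 - 2*x**2 - 3*x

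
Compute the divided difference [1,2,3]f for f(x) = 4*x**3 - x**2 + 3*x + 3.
23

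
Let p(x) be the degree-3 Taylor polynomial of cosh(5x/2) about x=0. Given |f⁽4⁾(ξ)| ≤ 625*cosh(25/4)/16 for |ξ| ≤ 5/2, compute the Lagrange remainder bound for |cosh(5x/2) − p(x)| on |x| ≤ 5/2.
390625*cosh(25/4)/6144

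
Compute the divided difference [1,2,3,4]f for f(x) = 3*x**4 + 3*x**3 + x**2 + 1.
33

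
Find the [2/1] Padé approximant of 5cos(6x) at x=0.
5 - 90*x**2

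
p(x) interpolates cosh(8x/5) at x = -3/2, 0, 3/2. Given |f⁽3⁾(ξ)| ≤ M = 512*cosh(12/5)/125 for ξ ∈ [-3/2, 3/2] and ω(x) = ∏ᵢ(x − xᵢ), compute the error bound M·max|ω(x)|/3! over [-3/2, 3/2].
64*sqrt(3)*cosh(12/5)/125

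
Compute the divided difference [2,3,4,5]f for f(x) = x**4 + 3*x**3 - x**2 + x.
17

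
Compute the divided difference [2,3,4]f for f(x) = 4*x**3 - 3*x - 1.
36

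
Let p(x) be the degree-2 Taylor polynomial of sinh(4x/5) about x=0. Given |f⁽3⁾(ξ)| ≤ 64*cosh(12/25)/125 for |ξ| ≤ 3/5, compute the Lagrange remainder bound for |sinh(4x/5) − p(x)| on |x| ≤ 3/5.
288*cosh(12/25)/15625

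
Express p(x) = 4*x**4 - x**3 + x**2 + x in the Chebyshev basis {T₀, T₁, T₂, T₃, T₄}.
(2)T₀ + (1/4)T₁ + (5/2)T₂ + (-1/4)T₃ + (1/2)T₄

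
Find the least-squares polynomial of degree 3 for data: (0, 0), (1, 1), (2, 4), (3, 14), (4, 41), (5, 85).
5/42 + (355/252)x + (-73/42)x² + (35/36)x³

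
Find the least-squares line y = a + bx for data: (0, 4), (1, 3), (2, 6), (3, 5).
a = 18/5, b = 3/5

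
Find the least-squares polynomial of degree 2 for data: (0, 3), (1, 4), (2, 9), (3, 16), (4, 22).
88/35 + (11/7)x + (6/7)x²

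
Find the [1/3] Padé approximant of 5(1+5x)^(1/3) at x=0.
(125*x/6 + 5)/(125*x**3/81 - 25*x**2/18 + 5*x/2 + 1)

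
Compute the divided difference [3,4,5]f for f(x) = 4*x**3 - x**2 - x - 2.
47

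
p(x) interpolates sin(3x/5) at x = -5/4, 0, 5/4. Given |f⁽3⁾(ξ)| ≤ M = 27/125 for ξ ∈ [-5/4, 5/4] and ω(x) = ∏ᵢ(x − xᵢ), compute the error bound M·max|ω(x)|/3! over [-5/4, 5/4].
sqrt(3)/64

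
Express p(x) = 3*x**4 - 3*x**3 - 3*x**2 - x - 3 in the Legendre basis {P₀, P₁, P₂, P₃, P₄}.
(-17/5)P₀ + (-14/5)P₁ + (-2/7)P₂ + (-6/5)P₃ + (24/35)P₄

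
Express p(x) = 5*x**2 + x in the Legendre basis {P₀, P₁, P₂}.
(5/3)P₀ + P₁ + (10/3)P₂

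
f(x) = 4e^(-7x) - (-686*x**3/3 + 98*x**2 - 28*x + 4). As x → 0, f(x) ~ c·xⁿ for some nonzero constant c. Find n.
4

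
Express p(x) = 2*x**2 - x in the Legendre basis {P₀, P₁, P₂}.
(2/3)P₀ - P₁ + (4/3)P₂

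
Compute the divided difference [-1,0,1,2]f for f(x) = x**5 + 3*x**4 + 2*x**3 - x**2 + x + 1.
13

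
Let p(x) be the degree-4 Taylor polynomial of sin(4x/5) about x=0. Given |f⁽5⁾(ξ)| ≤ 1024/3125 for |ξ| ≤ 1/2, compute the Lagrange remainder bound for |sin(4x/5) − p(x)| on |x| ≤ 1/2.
4/46875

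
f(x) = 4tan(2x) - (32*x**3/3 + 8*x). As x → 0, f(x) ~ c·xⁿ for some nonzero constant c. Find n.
5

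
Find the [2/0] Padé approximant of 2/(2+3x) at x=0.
9*x**2/4 - 3*x/2 + 1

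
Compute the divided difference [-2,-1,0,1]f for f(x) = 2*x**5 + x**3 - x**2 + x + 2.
11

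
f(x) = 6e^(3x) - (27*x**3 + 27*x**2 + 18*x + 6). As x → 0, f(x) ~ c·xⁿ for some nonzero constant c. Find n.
4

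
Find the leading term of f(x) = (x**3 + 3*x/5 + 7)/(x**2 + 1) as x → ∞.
x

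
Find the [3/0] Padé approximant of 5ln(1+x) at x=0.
5*x*(2*x**2 - 3*x + 6)/6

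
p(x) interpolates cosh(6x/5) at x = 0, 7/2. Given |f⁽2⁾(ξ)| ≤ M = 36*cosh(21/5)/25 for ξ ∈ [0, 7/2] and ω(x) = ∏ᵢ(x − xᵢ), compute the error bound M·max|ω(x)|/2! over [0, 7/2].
441*cosh(21/5)/200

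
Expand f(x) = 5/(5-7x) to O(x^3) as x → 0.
1 + 7*x/5 + 49*x**2/25 + O(x**3)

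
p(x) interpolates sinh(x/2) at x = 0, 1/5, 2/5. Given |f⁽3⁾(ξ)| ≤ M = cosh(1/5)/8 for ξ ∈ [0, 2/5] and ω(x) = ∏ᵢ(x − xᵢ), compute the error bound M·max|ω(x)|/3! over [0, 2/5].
sqrt(3)*cosh(1/5)/27000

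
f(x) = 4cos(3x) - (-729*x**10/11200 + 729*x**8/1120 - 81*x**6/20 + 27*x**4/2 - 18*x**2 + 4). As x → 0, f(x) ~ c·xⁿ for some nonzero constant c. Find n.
12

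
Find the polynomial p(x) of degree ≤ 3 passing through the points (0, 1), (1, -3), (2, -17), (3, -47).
-x**3 - 2*x**2 - x + 1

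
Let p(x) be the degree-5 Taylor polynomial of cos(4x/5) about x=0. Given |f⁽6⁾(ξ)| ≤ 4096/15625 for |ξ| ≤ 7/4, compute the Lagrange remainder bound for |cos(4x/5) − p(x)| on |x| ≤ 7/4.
117649/11250000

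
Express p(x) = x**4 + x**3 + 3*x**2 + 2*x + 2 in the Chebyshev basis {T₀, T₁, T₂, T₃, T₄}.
(31/8)T₀ + (11/4)T₁ + (2)T₂ + (1/4)T₃ + (1/8)T₄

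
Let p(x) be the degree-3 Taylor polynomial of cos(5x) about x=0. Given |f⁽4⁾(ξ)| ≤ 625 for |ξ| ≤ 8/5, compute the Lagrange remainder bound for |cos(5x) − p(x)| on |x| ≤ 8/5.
512/3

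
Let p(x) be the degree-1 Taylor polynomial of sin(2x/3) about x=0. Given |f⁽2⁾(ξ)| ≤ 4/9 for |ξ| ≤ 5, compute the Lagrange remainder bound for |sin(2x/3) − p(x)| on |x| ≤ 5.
50/9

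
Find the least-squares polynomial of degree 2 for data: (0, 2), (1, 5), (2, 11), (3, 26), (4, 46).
82/35 + (-97/70)x + (43/14)x²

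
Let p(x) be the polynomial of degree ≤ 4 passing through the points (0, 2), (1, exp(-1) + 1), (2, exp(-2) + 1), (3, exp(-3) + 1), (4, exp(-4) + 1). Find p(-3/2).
(-2772*exp(3) - 1540*e + 315 + 2970*exp(2) + 1283*exp(4))*exp(-4)/128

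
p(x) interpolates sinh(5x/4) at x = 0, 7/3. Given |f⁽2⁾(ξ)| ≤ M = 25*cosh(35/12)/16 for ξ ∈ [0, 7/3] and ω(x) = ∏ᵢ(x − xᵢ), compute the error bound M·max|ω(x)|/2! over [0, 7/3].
1225*cosh(35/12)/1152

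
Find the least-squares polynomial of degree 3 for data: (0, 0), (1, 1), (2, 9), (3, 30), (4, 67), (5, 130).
-13/126 + (-11/756)x + (97/252)x² + (26/27)x³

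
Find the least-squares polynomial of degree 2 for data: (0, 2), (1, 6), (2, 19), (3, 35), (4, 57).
11/7 + (193/70)x + (39/14)x²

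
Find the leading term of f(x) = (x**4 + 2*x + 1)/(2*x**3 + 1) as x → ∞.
x/2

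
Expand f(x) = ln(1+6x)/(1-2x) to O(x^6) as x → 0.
6*x - 6*x**2 + 60*x**3 - 204*x**4 + 5736*x**5/5 + O(x**6)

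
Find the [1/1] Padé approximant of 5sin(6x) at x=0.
30*x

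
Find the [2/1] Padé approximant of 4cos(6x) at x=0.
4 - 72*x**2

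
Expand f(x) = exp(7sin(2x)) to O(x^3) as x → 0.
1 + 14*x + 98*x**2 + O(x**3)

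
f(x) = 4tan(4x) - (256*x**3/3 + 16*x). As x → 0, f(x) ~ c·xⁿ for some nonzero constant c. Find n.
5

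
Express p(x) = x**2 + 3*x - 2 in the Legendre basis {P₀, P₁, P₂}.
(-5/3)P₀ + (3)P₁ + (2/3)P₂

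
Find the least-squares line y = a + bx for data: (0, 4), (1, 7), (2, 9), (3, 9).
a = 47/10, b = 17/10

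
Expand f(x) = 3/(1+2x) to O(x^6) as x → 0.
3 - 6*x + 12*x**2 - 24*x**3 + 48*x**4 - 96*x**5 + O(x**6)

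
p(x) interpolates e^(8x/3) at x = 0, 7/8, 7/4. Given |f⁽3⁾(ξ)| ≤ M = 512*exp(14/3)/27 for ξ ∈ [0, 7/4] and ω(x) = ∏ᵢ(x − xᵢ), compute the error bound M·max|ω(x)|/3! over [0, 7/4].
343*sqrt(3)*exp(14/3)/729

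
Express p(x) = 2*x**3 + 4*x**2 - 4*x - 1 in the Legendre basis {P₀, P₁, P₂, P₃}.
(1/3)P₀ + (-14/5)P₁ + (8/3)P₂ + (4/5)P₃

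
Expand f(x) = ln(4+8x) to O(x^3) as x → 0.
log(4) + 2*x - 2*x**2 + O(x**3)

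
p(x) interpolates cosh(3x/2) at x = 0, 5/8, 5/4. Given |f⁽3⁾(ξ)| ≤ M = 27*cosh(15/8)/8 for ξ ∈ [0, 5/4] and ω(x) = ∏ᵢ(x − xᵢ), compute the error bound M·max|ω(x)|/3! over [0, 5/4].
125*sqrt(3)*cosh(15/8)/4096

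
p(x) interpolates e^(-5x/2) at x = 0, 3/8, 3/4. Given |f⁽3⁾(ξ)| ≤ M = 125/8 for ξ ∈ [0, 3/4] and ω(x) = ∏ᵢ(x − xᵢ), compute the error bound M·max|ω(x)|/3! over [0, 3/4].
125*sqrt(3)/4096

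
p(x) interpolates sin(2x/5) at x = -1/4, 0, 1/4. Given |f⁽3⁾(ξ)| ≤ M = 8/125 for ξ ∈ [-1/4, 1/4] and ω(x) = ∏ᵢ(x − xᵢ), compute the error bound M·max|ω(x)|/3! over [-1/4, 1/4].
sqrt(3)/27000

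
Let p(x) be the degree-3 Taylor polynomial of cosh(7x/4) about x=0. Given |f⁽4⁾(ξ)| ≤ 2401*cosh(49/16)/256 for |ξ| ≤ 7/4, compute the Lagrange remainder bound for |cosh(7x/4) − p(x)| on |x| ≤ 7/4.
5764801*cosh(49/16)/1572864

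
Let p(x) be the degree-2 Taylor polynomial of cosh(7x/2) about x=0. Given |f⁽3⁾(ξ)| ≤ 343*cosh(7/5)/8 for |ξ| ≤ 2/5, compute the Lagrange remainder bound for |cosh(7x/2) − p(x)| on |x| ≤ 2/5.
343*cosh(7/5)/750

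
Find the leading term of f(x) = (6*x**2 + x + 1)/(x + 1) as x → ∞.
6*x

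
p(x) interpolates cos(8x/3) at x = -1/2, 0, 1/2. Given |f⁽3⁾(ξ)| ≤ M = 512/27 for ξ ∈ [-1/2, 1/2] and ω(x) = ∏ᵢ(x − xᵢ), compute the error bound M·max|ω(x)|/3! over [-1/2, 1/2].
64*sqrt(3)/729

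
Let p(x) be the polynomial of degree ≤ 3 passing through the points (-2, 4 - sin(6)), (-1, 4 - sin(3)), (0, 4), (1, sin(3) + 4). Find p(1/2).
-sin(6)/16 + 5*sin(3)/8 + 4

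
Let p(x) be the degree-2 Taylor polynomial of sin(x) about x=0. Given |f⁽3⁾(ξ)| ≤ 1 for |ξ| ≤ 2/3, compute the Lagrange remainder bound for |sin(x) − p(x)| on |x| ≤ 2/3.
4/81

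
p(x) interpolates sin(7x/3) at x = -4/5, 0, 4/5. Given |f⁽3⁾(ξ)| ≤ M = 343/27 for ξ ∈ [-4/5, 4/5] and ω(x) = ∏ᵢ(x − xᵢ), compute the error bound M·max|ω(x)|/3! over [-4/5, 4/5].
21952*sqrt(3)/91125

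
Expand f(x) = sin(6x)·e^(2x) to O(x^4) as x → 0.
6*x + 12*x**2 - 24*x**3 + O(x**4)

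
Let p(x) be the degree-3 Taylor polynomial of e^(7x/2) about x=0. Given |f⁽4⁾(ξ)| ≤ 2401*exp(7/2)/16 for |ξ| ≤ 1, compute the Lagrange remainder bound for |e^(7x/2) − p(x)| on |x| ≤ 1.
2401*exp(7/2)/384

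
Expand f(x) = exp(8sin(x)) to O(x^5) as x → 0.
1 + 8*x + 32*x**2 + 84*x**3 + 160*x**4 + O(x**5)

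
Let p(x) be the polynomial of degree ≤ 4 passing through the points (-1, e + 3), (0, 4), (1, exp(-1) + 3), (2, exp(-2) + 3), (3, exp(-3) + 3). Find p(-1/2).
(-70*exp(2) - 5 + 28*e + (35*e + 524)*exp(3))*exp(-3)/128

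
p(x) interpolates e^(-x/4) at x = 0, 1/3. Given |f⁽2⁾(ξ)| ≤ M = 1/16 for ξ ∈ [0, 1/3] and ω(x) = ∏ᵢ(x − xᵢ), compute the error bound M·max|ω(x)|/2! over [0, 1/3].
1/1152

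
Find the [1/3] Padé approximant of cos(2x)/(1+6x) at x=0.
(1 - 5*x/18)/(103*x**3/9 + x**2/3 + 103*x/18 + 1)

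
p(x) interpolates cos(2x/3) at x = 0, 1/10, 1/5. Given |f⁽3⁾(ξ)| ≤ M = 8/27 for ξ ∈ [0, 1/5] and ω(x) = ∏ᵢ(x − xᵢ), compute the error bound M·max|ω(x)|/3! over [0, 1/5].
sqrt(3)/91125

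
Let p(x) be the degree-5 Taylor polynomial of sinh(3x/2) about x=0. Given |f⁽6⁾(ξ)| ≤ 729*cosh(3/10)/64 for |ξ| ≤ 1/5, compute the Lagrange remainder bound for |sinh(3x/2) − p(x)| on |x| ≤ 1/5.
81*cosh(3/10)/80000000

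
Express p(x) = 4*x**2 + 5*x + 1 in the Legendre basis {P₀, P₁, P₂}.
(7/3)P₀ + (5)P₁ + (8/3)P₂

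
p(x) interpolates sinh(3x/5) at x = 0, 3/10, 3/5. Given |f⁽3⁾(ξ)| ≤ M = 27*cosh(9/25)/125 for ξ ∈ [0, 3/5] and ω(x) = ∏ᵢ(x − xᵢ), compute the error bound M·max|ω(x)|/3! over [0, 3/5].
27*sqrt(3)*cosh(9/25)/125000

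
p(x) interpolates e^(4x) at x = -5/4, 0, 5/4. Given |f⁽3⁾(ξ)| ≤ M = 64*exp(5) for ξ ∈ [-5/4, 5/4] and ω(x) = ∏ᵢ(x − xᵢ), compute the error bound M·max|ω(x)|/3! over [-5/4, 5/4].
125*sqrt(3)*exp(5)/27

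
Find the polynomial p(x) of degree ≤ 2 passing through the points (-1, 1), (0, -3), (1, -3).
2*x**2 - 2*x - 3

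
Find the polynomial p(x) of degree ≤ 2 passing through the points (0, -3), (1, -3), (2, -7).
-2*x**2 + 2*x - 3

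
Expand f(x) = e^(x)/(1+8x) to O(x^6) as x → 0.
1 - 7*x + 113*x**2/2 - 2711*x**3/6 + 86753*x**4/24 - 3470119*x**5/120 + O(x**6)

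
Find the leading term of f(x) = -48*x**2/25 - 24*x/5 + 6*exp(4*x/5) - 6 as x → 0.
64*x**3/125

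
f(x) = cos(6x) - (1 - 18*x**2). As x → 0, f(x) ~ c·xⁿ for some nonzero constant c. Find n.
4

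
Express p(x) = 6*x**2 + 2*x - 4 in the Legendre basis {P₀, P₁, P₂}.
(-2)P₀ + (2)P₁ + (4)P₂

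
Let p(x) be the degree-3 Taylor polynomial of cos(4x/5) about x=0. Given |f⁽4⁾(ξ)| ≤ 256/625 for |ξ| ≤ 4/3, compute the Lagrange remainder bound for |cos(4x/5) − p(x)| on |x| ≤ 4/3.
8192/151875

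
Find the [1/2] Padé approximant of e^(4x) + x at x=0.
(167*x/51 + 1)/(32*x**2/51 - 88*x/51 + 1)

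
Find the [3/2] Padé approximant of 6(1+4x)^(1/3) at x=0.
(896*x**3/135 + 224*x**2/5 + 168*x/5 + 6)/(32*x**2/9 + 64*x/15 + 1)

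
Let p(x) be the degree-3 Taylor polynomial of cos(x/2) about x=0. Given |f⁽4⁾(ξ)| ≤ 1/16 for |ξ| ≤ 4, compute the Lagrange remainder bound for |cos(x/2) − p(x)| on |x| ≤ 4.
2/3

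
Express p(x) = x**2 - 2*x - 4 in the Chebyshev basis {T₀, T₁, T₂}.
(-7/2)T₀ + (-2)T₁ + (1/2)T₂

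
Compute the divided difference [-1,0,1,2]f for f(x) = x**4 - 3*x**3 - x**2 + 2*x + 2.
-1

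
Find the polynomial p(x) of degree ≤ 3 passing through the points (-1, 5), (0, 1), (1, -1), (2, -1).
x**2 - 3*x + 1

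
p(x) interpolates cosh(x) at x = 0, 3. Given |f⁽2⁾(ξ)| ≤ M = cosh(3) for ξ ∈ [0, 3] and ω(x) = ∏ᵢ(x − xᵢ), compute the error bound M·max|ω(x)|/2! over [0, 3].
9*cosh(3)/8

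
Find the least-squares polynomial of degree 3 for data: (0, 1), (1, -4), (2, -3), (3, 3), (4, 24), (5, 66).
29/42 + (-743/252)x + (-5/3)x² + (35/36)x³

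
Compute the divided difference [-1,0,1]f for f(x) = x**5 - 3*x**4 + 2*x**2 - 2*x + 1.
-1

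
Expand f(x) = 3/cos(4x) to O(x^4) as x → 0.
3 + 24*x**2 + O(x**4)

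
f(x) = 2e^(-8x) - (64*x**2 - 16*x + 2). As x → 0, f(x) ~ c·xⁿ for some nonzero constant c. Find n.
3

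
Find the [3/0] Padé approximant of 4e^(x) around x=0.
2*x**3/3 + 2*x**2 + 4*x + 4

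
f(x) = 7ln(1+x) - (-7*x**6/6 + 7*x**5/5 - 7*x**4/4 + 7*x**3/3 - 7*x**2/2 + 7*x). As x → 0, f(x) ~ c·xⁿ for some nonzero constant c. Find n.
7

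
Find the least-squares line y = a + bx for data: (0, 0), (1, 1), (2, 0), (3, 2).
a = 0, b = 1/2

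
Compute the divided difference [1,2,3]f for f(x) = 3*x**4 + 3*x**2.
78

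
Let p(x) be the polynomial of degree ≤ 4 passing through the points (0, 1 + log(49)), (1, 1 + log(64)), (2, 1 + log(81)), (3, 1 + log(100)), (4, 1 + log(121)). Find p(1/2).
1 + log(128*11**(59/64)*3**(13/16)*5**(7/16)*7**(35/64)/297)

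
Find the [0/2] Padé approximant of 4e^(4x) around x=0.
4/(8*x**2 - 4*x + 1)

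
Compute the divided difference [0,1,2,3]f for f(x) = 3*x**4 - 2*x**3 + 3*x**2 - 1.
16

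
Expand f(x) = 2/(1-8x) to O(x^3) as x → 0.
2 + 16*x + 128*x**2 + O(x**3)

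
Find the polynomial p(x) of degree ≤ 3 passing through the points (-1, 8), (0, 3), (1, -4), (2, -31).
-3*x**3 - x**2 - 3*x + 3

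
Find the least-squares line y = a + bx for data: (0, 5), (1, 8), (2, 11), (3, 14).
a = 5, b = 3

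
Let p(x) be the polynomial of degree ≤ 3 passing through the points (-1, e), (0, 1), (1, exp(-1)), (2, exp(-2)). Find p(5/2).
(-35*e + 35 + (21 - 5*e)*exp(2))*exp(-2)/16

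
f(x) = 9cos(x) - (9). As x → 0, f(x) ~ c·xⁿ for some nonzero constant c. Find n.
2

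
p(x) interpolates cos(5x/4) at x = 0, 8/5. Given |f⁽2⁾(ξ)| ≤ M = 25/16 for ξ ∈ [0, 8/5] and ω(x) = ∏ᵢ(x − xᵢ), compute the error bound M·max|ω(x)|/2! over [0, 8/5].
1/2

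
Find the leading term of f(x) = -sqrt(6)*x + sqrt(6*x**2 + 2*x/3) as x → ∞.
sqrt(6)/18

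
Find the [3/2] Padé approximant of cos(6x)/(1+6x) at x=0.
(126*x**3 - 21*x**2 - 6*x + 1)/(1 - 39*x**2)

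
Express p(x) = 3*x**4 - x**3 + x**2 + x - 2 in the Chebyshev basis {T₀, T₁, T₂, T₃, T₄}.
(-3/8)T₀ + (1/4)T₁ + (2)T₂ + (-1/4)T₃ + (3/8)T₄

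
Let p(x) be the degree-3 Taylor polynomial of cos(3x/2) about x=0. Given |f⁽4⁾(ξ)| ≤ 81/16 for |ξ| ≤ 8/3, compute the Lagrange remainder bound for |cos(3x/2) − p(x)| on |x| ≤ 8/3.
32/3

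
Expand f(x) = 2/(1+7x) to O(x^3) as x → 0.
2 - 14*x + 98*x**2 + O(x**3)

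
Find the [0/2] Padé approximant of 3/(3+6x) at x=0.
1/(2*x + 1)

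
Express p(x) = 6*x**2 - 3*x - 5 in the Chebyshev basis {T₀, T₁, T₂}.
(-2)T₀ + (-3)T₁ + (3)T₂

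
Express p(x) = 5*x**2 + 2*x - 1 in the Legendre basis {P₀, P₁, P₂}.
(2/3)P₀ + (2)P₁ + (10/3)P₂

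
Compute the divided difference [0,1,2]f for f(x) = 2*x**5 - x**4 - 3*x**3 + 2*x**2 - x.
16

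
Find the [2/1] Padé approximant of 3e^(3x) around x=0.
(9*x**2/2 + 6*x + 3)/(1 - x)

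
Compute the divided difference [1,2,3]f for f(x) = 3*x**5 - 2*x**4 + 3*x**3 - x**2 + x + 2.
237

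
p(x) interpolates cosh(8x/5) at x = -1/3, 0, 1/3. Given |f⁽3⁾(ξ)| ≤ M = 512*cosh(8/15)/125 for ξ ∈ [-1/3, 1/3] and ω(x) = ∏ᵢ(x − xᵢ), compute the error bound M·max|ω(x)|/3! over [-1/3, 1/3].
512*sqrt(3)*cosh(8/15)/91125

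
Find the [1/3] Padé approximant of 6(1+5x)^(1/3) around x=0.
(25*x + 6)/(125*x**3/81 - 25*x**2/18 + 5*x/2 + 1)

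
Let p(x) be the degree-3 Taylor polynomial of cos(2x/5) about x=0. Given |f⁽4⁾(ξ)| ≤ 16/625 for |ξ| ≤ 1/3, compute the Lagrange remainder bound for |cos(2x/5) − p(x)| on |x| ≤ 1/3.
2/151875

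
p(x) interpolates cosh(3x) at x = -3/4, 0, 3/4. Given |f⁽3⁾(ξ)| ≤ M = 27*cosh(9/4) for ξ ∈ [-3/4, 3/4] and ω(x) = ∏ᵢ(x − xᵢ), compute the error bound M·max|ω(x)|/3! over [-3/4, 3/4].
27*sqrt(3)*cosh(9/4)/64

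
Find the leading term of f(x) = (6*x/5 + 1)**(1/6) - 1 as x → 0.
x/5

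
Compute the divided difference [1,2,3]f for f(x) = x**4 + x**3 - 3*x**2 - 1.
28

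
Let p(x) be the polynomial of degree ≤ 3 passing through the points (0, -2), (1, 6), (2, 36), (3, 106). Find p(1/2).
3/8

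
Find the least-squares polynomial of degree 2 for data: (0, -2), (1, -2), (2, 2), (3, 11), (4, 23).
-72/35 + (-139/70)x + (29/14)x²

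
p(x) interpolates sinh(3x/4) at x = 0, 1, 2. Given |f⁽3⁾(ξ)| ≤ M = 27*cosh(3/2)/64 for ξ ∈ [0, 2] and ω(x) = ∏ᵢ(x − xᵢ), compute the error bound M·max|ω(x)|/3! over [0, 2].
sqrt(3)*cosh(3/2)/64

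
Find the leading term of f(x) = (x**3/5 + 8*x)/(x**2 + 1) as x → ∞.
x/5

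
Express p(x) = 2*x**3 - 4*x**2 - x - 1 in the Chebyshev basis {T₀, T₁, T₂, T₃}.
(-3)T₀ + (1/2)T₁ + (-2)T₂ + (1/2)T₃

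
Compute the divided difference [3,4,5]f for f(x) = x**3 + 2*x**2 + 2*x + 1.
14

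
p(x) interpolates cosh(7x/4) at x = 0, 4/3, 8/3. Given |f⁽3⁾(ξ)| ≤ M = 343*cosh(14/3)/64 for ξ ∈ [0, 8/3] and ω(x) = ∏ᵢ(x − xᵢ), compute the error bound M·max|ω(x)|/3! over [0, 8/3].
343*sqrt(3)*cosh(14/3)/729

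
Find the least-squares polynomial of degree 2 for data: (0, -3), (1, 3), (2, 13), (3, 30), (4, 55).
-18/7 + (101/70)x + (45/14)x²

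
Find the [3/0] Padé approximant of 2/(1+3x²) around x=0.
2 - 6*x**2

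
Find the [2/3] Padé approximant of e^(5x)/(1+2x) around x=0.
(125*x**2/52 + 30*x/13 + 1)/(425*x**3/156 - 105*x**2/52 - 9*x/13 + 1)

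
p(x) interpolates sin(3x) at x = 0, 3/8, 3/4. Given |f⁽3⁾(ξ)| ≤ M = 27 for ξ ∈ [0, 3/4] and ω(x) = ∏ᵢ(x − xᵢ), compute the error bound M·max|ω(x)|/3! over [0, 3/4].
27*sqrt(3)/512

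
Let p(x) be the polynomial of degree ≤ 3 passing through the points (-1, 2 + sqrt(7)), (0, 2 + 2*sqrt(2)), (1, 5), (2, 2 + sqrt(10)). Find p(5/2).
-73/16 - 5*sqrt(7)/16 + 21*sqrt(2)/8 + 35*sqrt(10)/16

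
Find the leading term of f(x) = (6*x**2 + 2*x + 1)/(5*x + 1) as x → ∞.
6*x/5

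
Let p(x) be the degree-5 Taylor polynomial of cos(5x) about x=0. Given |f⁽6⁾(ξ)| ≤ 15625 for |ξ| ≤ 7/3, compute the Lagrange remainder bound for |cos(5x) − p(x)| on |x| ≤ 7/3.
367653125/104976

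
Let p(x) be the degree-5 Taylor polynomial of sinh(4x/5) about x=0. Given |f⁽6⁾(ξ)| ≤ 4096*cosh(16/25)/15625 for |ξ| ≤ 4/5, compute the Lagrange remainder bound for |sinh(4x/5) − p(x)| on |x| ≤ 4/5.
1048576*cosh(16/25)/10986328125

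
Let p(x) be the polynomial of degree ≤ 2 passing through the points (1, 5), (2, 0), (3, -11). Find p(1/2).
21/4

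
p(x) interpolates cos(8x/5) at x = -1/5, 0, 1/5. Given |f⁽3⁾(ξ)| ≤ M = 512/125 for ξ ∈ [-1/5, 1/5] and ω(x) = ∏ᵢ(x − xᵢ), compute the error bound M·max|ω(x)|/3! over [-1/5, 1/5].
512*sqrt(3)/421875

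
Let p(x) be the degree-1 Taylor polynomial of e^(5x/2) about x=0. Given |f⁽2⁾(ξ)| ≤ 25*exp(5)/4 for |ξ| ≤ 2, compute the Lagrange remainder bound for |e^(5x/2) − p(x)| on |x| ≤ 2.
25*exp(5)/2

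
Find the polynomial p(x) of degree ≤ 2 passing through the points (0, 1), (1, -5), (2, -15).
-2*x**2 - 4*x + 1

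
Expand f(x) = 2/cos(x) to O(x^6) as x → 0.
2 + x**2 + 5*x**4/12 + O(x**6)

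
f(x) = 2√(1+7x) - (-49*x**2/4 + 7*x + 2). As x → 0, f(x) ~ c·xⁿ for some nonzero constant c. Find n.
3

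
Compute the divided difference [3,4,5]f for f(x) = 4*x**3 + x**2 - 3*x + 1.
49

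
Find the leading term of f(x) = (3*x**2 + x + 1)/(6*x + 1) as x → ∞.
x/2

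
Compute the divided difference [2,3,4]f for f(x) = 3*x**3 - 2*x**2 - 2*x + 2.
25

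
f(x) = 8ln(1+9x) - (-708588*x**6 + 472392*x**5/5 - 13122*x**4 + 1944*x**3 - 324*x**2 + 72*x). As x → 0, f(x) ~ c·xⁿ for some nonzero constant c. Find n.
7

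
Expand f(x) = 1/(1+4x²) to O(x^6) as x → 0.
1 - 4*x**2 + 16*x**4 + O(x**6)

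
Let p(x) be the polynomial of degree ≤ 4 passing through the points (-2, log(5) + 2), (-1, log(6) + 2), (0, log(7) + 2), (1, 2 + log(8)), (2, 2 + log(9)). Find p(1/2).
2 + log(2*2**(1/4)*3**(49/64)*5**(3/128)*7**(45/64)/3)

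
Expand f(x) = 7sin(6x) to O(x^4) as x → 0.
42*x - 252*x**3 + O(x**4)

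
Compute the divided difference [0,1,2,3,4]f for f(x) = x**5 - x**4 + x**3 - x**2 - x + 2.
9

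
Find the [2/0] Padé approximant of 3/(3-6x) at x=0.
4*x**2 + 2*x + 1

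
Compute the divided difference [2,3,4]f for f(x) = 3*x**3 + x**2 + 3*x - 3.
28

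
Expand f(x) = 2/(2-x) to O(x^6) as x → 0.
1 + x/2 + x**2/4 + x**3/8 + x**4/16 + x**5/32 + O(x**6)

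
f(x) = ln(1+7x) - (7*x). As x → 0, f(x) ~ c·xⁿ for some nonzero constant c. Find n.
2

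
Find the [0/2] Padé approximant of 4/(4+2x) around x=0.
1/(x/2 + 1)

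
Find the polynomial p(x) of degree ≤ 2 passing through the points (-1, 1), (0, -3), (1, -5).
x**2 - 3*x - 3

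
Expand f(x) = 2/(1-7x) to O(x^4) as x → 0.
2 + 14*x + 98*x**2 + 686*x**3 + O(x**4)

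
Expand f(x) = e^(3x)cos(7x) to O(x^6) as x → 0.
1 + 3*x - 20*x**2 - 69*x**3 - 41*x**4/6 + 1919*x**5/10 + O(x**6)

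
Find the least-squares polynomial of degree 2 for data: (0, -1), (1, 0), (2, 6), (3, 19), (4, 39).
-27/35 + (-207/70)x + (45/14)x²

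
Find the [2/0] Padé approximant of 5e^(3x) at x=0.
45*x**2/2 + 15*x + 5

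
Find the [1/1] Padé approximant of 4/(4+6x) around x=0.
1/(3*x/2 + 1)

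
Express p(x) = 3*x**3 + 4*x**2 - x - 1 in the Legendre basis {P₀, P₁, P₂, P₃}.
(1/3)P₀ + (4/5)P₁ + (8/3)P₂ + (6/5)P₃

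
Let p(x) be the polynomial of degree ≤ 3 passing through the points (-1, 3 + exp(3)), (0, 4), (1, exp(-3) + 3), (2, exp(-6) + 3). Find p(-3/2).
(-5 + 21*exp(3) + (13 + 35*exp(3))*exp(6))*exp(-6)/16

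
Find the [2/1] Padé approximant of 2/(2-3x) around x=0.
1/(1 - 3*x/2)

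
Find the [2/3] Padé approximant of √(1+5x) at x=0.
(175*x**2/16 + 7*x + 1)/(-25*x**3/32 + 45*x**2/16 + 9*x/2 + 1)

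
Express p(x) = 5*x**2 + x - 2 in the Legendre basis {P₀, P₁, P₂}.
(-1/3)P₀ + P₁ + (10/3)P₂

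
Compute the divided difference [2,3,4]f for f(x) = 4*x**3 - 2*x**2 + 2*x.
34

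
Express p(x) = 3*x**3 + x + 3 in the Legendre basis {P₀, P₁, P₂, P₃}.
(3)P₀ + (14/5)P₁ + (6/5)P₃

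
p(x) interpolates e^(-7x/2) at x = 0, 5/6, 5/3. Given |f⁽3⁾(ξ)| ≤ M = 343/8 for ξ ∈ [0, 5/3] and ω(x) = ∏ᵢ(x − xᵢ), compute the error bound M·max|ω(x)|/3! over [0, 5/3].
42875*sqrt(3)/46656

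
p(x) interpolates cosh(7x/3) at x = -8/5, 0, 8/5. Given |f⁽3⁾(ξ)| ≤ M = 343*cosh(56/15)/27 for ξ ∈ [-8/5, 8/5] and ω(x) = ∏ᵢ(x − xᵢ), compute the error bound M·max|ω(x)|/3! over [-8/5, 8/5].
175616*sqrt(3)*cosh(56/15)/91125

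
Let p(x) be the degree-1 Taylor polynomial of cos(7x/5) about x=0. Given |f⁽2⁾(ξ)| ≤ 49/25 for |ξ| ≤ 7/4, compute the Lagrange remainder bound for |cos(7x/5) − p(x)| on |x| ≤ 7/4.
2401/800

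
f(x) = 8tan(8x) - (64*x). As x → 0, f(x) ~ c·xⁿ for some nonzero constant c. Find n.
3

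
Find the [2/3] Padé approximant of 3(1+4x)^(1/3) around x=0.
(56*x**2/3 + 16*x + 3)/(-32*x**3/81 + 8*x**2/3 + 4*x + 1)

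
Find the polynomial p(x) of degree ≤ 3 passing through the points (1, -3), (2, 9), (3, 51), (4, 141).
3*x**3 - 3*x**2 - 3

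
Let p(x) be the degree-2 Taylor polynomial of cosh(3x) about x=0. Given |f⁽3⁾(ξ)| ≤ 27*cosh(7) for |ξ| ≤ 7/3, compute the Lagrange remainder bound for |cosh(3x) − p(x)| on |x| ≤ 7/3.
343*cosh(7)/6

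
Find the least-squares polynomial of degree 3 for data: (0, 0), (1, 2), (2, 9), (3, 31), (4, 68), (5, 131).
1/21 + (47/126)x + (25/84)x² + (35/36)x³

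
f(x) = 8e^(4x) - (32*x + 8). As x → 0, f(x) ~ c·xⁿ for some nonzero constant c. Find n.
2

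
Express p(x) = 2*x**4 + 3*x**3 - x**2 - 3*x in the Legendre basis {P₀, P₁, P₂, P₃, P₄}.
(1/15)P₀ + (-6/5)P₁ + (10/21)P₂ + (6/5)P₃ + (16/35)P₄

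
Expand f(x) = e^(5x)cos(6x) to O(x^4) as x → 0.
1 + 5*x - 11*x**2/2 - 415*x**3/6 + O(x**4)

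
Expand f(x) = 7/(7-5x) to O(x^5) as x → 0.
1 + 5*x/7 + 25*x**2/49 + 125*x**3/343 + 625*x**4/2401 + O(x**5)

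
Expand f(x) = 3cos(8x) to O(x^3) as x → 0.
3 - 96*x**2 + O(x**3)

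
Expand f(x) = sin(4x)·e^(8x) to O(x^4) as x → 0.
4*x + 32*x**2 + 352*x**3/3 + O(x**4)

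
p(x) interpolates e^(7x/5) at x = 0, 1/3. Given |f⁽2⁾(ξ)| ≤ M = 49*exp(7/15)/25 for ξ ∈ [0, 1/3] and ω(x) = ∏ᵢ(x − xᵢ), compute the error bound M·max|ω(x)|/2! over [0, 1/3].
49*exp(7/15)/1800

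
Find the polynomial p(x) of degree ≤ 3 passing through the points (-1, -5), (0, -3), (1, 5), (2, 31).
2*x**3 + 3*x**2 + 3*x - 3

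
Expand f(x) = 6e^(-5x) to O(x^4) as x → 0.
6 - 30*x + 75*x**2 - 125*x**3 + O(x**4)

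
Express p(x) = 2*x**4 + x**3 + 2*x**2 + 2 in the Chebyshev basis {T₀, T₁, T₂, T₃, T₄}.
(15/4)T₀ + (3/4)T₁ + (2)T₂ + (1/4)T₃ + (1/4)T₄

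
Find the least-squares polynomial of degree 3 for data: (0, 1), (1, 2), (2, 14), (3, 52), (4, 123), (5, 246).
59/63 + (-155/378)x + (-37/63)x² + (113/54)x³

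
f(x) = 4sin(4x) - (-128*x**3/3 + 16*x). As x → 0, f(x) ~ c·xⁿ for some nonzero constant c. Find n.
5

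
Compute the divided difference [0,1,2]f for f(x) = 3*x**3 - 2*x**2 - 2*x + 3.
7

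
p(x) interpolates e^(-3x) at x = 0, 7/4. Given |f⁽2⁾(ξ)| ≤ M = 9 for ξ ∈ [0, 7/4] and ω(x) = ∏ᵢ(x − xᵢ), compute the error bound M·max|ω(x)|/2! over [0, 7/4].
441/128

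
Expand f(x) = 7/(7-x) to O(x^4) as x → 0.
1 + x/7 + x**2/49 + x**3/343 + O(x**4)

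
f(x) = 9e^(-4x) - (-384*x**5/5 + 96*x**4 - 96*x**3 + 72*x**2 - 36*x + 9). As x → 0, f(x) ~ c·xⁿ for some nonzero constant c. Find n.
6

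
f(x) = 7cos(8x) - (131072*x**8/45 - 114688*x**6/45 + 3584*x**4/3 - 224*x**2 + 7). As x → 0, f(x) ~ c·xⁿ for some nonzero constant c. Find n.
10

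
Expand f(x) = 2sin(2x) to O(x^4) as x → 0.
4*x - 8*x**3/3 + O(x**4)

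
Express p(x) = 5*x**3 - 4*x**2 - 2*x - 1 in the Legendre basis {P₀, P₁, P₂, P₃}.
(-7/3)P₀ + P₁ + (-8/3)P₂ + (2)P₃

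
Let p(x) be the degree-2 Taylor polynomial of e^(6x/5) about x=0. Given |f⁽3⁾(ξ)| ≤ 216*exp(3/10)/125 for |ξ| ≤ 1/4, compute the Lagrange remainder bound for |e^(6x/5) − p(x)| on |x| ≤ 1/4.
9*exp(3/10)/2000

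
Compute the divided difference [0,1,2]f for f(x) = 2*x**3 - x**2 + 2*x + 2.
5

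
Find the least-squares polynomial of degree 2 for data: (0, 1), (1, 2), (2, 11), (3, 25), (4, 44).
23/35 + (-57/70)x + (41/14)x²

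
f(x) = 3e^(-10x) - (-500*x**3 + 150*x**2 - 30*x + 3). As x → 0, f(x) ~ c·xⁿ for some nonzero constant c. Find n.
4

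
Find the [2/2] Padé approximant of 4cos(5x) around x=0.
(4 - 125*x**2/3)/(25*x**2/12 + 1)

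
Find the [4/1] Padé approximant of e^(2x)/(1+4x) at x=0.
(854*x**4/1165 + 920*x**3/699 + 2334*x**2/1165 + 2328*x/1165 + 1)/(4658*x/1165 + 1)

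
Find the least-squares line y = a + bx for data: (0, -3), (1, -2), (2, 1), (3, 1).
a = -3, b = 3/2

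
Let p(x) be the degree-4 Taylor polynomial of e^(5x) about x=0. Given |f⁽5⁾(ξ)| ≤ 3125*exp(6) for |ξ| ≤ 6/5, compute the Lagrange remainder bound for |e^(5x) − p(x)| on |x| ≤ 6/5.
324*exp(6)/5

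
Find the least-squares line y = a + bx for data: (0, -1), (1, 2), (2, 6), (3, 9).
a = -11/10, b = 17/5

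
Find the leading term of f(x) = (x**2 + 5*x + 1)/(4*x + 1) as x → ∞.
x/4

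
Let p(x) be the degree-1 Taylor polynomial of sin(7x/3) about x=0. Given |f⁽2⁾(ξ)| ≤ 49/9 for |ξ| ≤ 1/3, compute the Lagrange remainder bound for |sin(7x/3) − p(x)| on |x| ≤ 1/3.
49/162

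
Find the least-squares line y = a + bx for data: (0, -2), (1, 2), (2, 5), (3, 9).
a = -19/10, b = 18/5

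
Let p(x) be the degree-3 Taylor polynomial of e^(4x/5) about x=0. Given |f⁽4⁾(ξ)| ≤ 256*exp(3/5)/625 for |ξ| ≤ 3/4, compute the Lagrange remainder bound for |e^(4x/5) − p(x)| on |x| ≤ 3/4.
27*exp(3/5)/5000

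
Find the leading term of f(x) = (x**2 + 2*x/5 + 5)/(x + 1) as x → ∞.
x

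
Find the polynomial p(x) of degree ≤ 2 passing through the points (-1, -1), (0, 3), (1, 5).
-x**2 + 3*x + 3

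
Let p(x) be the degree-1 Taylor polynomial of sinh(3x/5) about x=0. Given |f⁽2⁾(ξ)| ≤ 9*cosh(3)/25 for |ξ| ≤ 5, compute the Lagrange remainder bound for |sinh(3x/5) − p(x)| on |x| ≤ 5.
9*cosh(3)/2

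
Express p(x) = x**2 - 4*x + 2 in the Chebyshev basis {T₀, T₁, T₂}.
(5/2)T₀ + (-4)T₁ + (1/2)T₂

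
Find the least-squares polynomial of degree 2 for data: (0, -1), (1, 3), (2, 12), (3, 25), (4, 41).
-6/5 + (13/5)x + (2)x²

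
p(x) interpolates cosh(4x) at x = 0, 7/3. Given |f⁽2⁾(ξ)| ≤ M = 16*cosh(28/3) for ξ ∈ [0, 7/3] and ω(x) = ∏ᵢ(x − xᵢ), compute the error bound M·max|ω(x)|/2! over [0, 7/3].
98*cosh(28/3)/9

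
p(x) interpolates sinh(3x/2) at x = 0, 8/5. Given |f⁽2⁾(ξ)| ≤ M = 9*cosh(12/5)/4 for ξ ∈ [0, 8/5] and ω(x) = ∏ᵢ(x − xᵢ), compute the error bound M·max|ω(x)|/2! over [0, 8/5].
18*cosh(12/5)/25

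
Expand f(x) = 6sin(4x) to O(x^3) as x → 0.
24*x + O(x**3)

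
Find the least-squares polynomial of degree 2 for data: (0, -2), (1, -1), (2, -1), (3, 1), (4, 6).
-11/7 + (-37/35)x + (5/7)x²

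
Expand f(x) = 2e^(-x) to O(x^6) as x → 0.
2 - 2*x + x**2 - x**3/3 + x**4/12 - x**5/60 + O(x**6)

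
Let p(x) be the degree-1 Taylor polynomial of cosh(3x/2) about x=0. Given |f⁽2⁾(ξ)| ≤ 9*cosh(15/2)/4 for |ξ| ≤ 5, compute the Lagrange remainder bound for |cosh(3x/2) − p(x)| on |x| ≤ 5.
225*cosh(15/2)/8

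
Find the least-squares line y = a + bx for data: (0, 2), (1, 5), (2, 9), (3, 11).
a = 21/10, b = 31/10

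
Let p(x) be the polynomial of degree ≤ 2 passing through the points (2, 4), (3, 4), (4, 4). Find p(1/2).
4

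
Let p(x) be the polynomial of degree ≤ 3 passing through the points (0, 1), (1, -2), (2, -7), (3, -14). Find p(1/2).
-1/4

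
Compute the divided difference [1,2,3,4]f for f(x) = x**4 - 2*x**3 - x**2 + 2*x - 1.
8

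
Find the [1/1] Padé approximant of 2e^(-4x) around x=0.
(2 - 4*x)/(2*x + 1)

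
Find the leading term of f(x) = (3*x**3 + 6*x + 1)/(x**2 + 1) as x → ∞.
3*x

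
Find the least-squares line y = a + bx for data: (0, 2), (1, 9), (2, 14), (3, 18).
a = 14/5, b = 53/10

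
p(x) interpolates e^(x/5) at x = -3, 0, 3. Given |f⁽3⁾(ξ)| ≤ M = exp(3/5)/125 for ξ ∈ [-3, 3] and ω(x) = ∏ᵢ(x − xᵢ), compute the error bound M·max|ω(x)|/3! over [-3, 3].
sqrt(3)*exp(3/5)/125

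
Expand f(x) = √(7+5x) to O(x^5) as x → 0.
sqrt(7) + 5*sqrt(7)*x/14 - 25*sqrt(7)*x**2/392 + 125*sqrt(7)*x**3/5488 - 3125*sqrt(7)*x**4/307328 + O(x**5)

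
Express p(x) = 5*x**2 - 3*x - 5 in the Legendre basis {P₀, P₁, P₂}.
(-10/3)P₀ + (-3)P₁ + (10/3)P₂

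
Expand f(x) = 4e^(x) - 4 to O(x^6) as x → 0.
4*x + 2*x**2 + 2*x**3/3 + x**4/6 + x**5/30 + O(x**6)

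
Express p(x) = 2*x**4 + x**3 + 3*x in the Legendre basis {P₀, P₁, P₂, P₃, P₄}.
(2/5)P₀ + (18/5)P₁ + (8/7)P₂ + (2/5)P₃ + (16/35)P₄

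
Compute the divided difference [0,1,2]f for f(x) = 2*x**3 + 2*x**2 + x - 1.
8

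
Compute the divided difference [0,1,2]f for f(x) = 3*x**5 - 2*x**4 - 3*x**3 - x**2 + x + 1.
21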